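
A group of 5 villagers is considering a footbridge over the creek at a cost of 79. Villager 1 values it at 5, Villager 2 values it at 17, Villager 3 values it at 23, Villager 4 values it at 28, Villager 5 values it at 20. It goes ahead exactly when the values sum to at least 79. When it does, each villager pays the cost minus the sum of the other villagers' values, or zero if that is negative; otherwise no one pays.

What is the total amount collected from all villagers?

32

Total value 93 ≥ cost 79, so it is built.
Villager 1: others sum to 88; max(0, 79 - 88) = 0.
Villager 2: others sum to 76; max(0, 79 - 76) = 3.
Villager 3: others sum to 70; max(0, 79 - 70) = 9.
Villager 4: others sum to 65; max(0, 79 - 65) = 14.
Villager 5: others sum to 73; max(0, 79 - 73) = 6.
Total collected = 0 + 3 + 9 + 14 + 6 = 32.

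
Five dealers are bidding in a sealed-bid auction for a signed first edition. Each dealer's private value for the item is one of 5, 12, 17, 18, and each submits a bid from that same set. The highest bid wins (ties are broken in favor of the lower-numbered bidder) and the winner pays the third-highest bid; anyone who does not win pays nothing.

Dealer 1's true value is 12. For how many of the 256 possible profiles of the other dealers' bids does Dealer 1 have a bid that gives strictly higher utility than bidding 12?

Others bid (5, 5, 5, 17): truth gives 0; bid 17 gives 7 > 0. Violating.
Others bid (5, 5, 5, 18): truth gives 0; bid 18 gives 7 > 0. Violating.
Others bid (5, 5, 17, 5): truth gives 0; bid 17 gives 7 > 0. Violating.
Others bid (5, 5, 18, 5): truth gives 0; bid 18 gives 7 > 0. Violating.
Others bid (5, 5, 5, 5): truth gives 7; no alternative beats it.
Others bid (5, 5, 5, 12): truth gives 7; no alternative beats it.
(Checking all 256 profiles: 8 have a profitable deviation, 248 do not.)

8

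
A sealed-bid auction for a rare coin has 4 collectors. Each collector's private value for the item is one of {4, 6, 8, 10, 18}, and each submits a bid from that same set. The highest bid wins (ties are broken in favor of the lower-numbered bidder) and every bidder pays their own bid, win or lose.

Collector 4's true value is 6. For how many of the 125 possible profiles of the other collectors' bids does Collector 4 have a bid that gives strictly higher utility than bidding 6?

124

Others bid (4, 4, 6): truth gives -6; bid 8 gives -2 > -6. Violating.
Others bid (4, 4, 8): truth gives -6; bid 4 gives -4 > -6. Violating.
Others bid (4, 4, 10): truth gives -6; bid 4 gives -4 > -6. Violating.
Others bid (4, 4, 18): truth gives -6; bid 4 gives -4 > -6. Violating.
Others bid (4, 4, 4): truth gives 0; no alternative beats it.
(Checking all 125 profiles: 124 have a profitable deviation, 1 does not.)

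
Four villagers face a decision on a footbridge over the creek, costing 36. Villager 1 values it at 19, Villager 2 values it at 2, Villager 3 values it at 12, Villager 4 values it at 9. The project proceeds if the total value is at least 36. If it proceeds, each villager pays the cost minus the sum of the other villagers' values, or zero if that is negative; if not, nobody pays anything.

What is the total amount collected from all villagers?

Total value 42 ≥ cost 36, so it is built.
Villager 1: others sum to 23; max(0, 36 - 23) = 13.
Villager 2: others sum to 40; max(0, 36 - 40) = 0.
Villager 3: others sum to 30; max(0, 36 - 30) = 6.
Villager 4: others sum to 33; max(0, 36 - 33) = 3.
Total collected = 13 + 0 + 6 + 3 = 22.

22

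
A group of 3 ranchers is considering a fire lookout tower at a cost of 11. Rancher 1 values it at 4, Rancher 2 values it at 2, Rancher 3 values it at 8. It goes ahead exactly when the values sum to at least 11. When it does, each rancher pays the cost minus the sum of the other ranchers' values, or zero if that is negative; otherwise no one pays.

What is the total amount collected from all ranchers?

Total value 14 ≥ cost 11, so it is built.
Rancher 1: others sum to 10; max(0, 11 - 10) = 1.
Rancher 2: others sum to 12; max(0, 11 - 12) = 0.
Rancher 3: others sum to 6; max(0, 11 - 6) = 5.
Total collected = 1 + 0 + 5 = 6.

6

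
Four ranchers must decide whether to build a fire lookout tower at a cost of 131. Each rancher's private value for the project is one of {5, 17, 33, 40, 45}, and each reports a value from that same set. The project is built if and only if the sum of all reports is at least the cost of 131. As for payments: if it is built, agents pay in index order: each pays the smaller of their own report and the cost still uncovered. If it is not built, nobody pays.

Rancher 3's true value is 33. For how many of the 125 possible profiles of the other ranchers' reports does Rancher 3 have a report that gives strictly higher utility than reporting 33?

Others report (33, 40, 45): truth gives 0; report 17 gives 16 > 0. Violating.
Others report (33, 45, 40): truth gives 0; report 17 gives 16 > 0. Violating.
Others report (33, 45, 45): truth gives 0; report 17 gives 16 > 0. Violating.
Others report (40, 33, 45): truth gives 0; report 17 gives 16 > 0. Violating.
Others report (5, 5, 5): truth gives 0; no alternative beats it.
Others report (5, 5, 17): truth gives 0; no alternative beats it.
(Checking all 125 profiles: 17 have a profitable deviation, 108 do not.)

17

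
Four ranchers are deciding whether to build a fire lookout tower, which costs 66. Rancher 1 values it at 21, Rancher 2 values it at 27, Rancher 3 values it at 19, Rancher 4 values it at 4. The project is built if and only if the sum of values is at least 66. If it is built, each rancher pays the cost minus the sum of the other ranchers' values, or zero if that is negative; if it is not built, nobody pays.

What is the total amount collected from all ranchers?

52

Total value 71 ≥ cost 66, so it is built.
Rancher 1: others sum to 50; max(0, 66 - 50) = 16.
Rancher 2: others sum to 44; max(0, 66 - 44) = 22.
Rancher 3: others sum to 52; max(0, 66 - 52) = 14.
Rancher 4: others sum to 67; max(0, 66 - 67) = 0.
Total collected = 16 + 22 + 14 + 0 = 52.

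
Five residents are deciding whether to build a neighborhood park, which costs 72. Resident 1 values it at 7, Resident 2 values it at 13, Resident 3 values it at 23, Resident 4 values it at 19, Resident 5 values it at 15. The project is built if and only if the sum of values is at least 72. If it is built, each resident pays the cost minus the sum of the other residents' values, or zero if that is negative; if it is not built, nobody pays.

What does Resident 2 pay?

Total value 77 ≥ cost 72, so the project is built.
The other residents' values sum to 64.
Cost minus that sum is 72 - 64 = 8.

8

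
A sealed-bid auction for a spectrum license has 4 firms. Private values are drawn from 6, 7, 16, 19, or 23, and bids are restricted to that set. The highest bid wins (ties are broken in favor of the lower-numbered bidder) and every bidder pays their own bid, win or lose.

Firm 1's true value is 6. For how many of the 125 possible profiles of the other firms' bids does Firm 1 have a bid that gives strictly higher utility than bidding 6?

Others bid (6, 6, 7): truth gives -6; bid 7 gives -1 > -6. Violating.
Others bid (6, 7, 6): truth gives -6; bid 7 gives -1 > -6. Violating.
Others bid (6, 7, 7): truth gives -6; bid 7 gives -1 > -6. Violating.
Others bid (7, 6, 6): truth gives -6; bid 7 gives -1 > -6. Violating.
Others bid (6, 6, 6): truth gives 0; no alternative beats it.
Others bid (6, 6, 16): truth gives -6; no alternative beats it.
(Checking all 125 profiles: 7 have a profitable deviation, 118 do not.)

7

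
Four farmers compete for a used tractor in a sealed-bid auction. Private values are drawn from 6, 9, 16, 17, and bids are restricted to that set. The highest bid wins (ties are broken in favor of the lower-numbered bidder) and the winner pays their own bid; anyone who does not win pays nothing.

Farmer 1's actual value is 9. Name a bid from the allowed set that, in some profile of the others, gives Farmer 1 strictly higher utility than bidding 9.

6

Suppose Farmer 2 bids 6, Farmer 3 bids 6 and Farmer 4 bids 6.
Bid 9: wins, pays 9, utility 9 - 9 = 0.
Bid 6: wins, pays 6, utility 9 - 6 = 3.
So bidding 6 beats truth here (3 > 0).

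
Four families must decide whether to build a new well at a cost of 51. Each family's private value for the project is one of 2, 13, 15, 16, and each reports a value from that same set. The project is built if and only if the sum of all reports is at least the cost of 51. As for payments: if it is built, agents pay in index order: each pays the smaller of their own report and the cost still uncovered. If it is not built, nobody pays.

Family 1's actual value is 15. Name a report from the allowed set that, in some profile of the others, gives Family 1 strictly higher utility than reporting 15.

13

Suppose Family 2 reports 13, Family 3 reports 13 and Family 4 reports 13.
Report 15: project built, pays 15, utility 15 - 15 = 0.
Report 13: project built, pays 13, utility 15 - 13 = 2.
So reporting 13 beats truth here (2 > 0).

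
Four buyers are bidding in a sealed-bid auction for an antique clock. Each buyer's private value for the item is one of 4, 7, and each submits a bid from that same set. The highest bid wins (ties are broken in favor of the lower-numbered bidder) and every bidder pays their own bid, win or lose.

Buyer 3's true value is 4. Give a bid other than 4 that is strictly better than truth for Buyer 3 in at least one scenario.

7

Suppose Buyer 1 bids 4, Buyer 2 bids 4 and Buyer 4 bids 4.
Bid 4: loses but pays 4, utility -4.
Bid 7: wins, pays 7, utility 4 - 7 = -3.
So bidding 7 beats truth here (-3 > -4).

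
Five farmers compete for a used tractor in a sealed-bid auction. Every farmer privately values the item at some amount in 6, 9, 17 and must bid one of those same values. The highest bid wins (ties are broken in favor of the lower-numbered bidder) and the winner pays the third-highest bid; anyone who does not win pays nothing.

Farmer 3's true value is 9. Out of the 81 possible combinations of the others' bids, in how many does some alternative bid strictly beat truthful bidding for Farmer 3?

4

Others bid (6, 6, 6, 17): truth gives 0; bid 17 gives 3 > 0. Violating.
Others bid (6, 6, 17, 6): truth gives 0; bid 17 gives 3 > 0. Violating.
Others bid (6, 9, 6, 6): truth gives 0; bid 17 gives 3 > 0. Violating.
Others bid (9, 6, 6, 6): truth gives 0; bid 17 gives 3 > 0. Violating.
Others bid (6, 6, 6, 6): truth gives 3; no alternative beats it.
Others bid (6, 6, 6, 9): truth gives 3; no alternative beats it.
(Checking all 81 profiles: 4 have a profitable deviation, 77 do not.)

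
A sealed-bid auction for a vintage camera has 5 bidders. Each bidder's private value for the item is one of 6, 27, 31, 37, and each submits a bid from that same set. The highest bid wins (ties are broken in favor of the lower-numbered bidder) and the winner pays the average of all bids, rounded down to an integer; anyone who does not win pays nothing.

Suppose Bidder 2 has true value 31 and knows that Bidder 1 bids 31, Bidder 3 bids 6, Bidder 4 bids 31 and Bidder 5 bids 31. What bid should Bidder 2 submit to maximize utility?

37

Bid 6: loses, pays 0, utility 0.
Bid 27: loses, pays 0, utility 0.
Bid 31: loses, pays 0, utility 0.
Bid 37: wins, pays 27, utility 31 - 27 = 4.
The best choice is 37 with utility 4.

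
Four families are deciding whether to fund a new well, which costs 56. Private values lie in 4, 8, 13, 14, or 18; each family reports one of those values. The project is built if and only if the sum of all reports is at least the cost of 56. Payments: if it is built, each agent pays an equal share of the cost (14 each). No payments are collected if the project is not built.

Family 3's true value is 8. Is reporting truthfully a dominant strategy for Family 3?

Consider the case where Family 1 reports 13, Family 2 reports 18 and Family 4 reports 18.
Truthful report 8: project built, pays 14, utility 8 - 14 = -6.
Report 4 instead: project not built, utility 0.
Since 0 > -6, reporting 4 is strictly better here, so truthful reporting is not dominant.

No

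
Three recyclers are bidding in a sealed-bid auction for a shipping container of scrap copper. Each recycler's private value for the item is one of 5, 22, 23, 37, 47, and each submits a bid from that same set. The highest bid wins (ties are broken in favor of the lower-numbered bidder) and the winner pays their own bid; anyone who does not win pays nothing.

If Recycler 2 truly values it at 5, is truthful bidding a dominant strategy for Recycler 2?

Check each profile of the others' bids and compare truth against every alternative bid.
Others bid (5, 5): truth gives 0, best alternative gives -17.
Others bid (5, 22): truth gives 0, best alternative gives -17.
Others bid (5, 23): truth gives 0, best alternative gives 0.
Others bid (5, 37): truth gives 0, best alternative gives 0.
Others bid (5, 47): truth gives 0, best alternative gives 0.
Others bid (22, 5): truth gives 0, best alternative gives 0.
(Remaining 19 profiles checked similarly; truth is weakly best in each.)
In every case the truthful bid is at least as good as any alternative, so it is a dominant strategy.

Yes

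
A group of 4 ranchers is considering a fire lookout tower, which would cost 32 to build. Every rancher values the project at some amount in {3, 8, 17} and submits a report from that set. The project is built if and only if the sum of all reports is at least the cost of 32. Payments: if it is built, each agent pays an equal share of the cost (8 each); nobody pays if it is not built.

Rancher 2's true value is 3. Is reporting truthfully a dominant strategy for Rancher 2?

Yes

Check each profile of the others' reports and compare truth against every alternative report.
Others report (3, 8, 17): truth gives 0, best alternative gives -5.
Others report (3, 17, 8): truth gives 0, best alternative gives -5.
Others report (8, 3, 17): truth gives 0, best alternative gives -5.
Others report (8, 8, 8): truth gives 0, best alternative gives -5.
Others report (8, 17, 3): truth gives 0, best alternative gives -5.
Others report (17, 3, 8): truth gives 0, best alternative gives -5.
(Remaining 21 profiles checked similarly; truth is weakly best in each.)
In every case the truthful report is at least as good as any alternative, so it is a dominant strategy.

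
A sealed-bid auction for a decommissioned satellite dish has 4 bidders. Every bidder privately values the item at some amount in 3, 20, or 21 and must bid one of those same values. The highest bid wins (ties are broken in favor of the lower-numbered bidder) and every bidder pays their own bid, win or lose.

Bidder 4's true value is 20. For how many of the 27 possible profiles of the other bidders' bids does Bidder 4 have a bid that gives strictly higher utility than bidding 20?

26

Others bid (3, 3, 20): truth gives -20; bid 21 gives -1 > -20. Violating.
Others bid (3, 3, 21): truth gives -20; bid 3 gives -3 > -20. Violating.
Others bid (3, 20, 3): truth gives -20; bid 21 gives -1 > -20. Violating.
Others bid (3, 20, 20): truth gives -20; bid 21 gives -1 > -20. Violating.
Others bid (3, 3, 3): truth gives 0; no alternative beats it.
(Checking all 27 profiles: 26 have a profitable deviation, 1 does not.)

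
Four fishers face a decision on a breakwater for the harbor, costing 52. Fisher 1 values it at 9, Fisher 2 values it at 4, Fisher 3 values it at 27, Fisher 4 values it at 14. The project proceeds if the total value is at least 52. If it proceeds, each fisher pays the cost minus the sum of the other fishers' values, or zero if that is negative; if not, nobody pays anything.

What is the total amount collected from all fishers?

46

Total value 54 ≥ cost 52, so it is built.
Fisher 1: others sum to 45; max(0, 52 - 45) = 7.
Fisher 2: others sum to 50; max(0, 52 - 50) = 2.
Fisher 3: others sum to 27; max(0, 52 - 27) = 25.
Fisher 4: others sum to 40; max(0, 52 - 40) = 12.
Total collected = 7 + 2 + 25 + 12 = 46.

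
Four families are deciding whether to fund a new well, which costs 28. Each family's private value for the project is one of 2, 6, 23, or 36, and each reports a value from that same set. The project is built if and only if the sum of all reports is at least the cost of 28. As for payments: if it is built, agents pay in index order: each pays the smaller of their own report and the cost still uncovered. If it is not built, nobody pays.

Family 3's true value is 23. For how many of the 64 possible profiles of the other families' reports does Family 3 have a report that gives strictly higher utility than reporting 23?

16

Others report (2, 2, 23): truth gives 0; report 2 gives 21 > 0. Violating.
Others report (2, 2, 36): truth gives 0; report 2 gives 21 > 0. Violating.
Others report (2, 6, 23): truth gives 3; report 2 gives 21 > 3. Violating.
Others report (2, 6, 36): truth gives 3; report 2 gives 21 > 3. Violating.
Others report (2, 2, 2): truth gives 0; no alternative beats it.
Others report (2, 2, 6): truth gives 0; no alternative beats it.
(Checking all 64 profiles: 16 have a profitable deviation, 48 do not.)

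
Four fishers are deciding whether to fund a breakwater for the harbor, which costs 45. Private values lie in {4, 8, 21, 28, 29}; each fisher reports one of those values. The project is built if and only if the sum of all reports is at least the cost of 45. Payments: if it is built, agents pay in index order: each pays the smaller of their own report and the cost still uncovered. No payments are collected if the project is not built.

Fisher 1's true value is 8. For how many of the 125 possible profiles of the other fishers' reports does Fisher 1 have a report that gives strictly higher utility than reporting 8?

93

Others report (4, 8, 29): truth gives 0; report 4 gives 4 > 0. Violating.
Others report (4, 21, 21): truth gives 0; report 4 gives 4 > 0. Violating.
Others report (4, 21, 28): truth gives 0; report 4 gives 4 > 0. Violating.
Others report (4, 21, 29): truth gives 0; report 4 gives 4 > 0. Violating.
Others report (4, 4, 4): truth gives 0; no alternative beats it.
Others report (4, 4, 8): truth gives 0; no alternative beats it.
(Checking all 125 profiles: 93 have a profitable deviation, 32 do not.)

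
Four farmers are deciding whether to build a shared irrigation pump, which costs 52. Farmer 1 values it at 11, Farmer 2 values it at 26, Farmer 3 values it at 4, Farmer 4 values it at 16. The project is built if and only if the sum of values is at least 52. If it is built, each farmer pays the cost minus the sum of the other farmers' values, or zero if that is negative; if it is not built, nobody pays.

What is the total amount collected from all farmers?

38

Total value 57 ≥ cost 52, so it is built.
Farmer 1: others sum to 46; max(0, 52 - 46) = 6.
Farmer 2: others sum to 31; max(0, 52 - 31) = 21.
Farmer 3: others sum to 53; max(0, 52 - 53) = 0.
Farmer 4: others sum to 41; max(0, 52 - 41) = 11.
Total collected = 6 + 21 + 0 + 11 = 38.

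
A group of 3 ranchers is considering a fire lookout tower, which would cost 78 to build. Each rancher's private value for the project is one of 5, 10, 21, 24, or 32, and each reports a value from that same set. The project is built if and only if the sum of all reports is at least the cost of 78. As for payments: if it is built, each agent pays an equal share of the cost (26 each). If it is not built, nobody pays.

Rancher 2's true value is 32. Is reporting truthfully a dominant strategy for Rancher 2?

Yes

Check each profile of the others' reports and compare truth against every alternative report.
Others report (21, 32): truth gives 6, best alternative gives 0.
Others report (24, 24): truth gives 6, best alternative gives 0.
Others report (32, 21): truth gives 6, best alternative gives 0.
Others report (24, 32): truth gives 6, best alternative gives 6.
Others report (32, 24): truth gives 6, best alternative gives 6.
Others report (32, 32): truth gives 6, best alternative gives 6.
(Remaining 19 profiles checked similarly; truth is weakly best in each.)
In every case the truthful report is at least as good as any alternative, so it is a dominant strategy.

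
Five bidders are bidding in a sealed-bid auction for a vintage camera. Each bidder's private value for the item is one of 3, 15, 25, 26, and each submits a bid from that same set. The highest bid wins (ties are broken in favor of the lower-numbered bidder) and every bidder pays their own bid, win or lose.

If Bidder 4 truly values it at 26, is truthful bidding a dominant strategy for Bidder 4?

No

Consider the case where Bidder 1 bids 3, Bidder 2 bids 3, Bidder 3 bids 3 and Bidder 5 bids 3.
Truthful bid 26: wins, pays 26, utility 26 - 26 = 0.
Bid 15 instead: wins, pays 15, utility 26 - 15 = 11.
Since 11 > 0, bidding 15 is strictly better here, so truthful bidding is not dominant.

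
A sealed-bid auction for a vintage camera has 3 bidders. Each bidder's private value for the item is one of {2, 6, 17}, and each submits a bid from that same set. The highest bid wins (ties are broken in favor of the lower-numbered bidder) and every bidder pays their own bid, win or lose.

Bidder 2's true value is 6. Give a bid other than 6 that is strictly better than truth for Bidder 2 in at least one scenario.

2

Suppose Bidder 1 bids 2 and Bidder 3 bids 17.
Bid 6: loses but pays 6, utility -6.
Bid 2: loses but pays 2, utility -2.
So bidding 2 beats truth here (-2 > -6).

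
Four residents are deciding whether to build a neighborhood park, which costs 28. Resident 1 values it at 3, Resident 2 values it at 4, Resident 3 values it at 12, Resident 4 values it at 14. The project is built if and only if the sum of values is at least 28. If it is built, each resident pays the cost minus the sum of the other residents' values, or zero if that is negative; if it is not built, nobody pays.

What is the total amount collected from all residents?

16

Total value 33 ≥ cost 28, so it is built.
Resident 1: others sum to 30; max(0, 28 - 30) = 0.
Resident 2: others sum to 29; max(0, 28 - 29) = 0.
Resident 3: others sum to 21; max(0, 28 - 21) = 7.
Resident 4: others sum to 19; max(0, 28 - 19) = 9.
Total collected = 0 + 0 + 7 + 9 = 16.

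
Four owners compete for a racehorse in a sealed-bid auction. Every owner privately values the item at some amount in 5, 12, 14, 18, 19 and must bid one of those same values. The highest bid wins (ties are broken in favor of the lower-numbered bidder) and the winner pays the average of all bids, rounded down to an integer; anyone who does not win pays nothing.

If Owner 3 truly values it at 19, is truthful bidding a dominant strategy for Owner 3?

Consider the case where Owner 1 bids 5, Owner 2 bids 5 and Owner 4 bids 5.
Truthful bid 19: wins, pays 8, utility 19 - 8 = 11.
Bid 12 instead: wins, pays 6, utility 19 - 6 = 13.
Since 13 > 11, bidding 12 is strictly better here, so truthful bidding is not dominant.

No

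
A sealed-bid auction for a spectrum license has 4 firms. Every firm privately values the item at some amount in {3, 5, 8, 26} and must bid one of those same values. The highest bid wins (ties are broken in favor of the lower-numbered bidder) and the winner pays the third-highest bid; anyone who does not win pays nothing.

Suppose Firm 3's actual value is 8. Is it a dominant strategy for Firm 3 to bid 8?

Consider the case where Firm 1 bids 3, Firm 2 bids 3 and Firm 4 bids 26.
Truthful bid 8: loses, pays 0, utility 0.
Bid 26 instead: wins, pays 3, utility 8 - 3 = 5.
Since 5 > 0, bidding 26 is strictly better here, so truthful bidding is not dominant.

No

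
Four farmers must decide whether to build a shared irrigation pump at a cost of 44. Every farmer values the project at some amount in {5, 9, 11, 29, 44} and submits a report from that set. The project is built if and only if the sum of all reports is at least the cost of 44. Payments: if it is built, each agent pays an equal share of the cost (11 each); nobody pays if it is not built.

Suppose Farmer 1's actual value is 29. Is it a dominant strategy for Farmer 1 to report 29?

Check each profile of the others' reports and compare truth against every alternative report.
Others report (5, 5, 5): truth gives 18, best alternative gives 18.
Others report (5, 5, 9): truth gives 18, best alternative gives 18.
Others report (5, 5, 11): truth gives 18, best alternative gives 18.
Others report (5, 5, 29): truth gives 18, best alternative gives 18.
Others report (5, 5, 44): truth gives 18, best alternative gives 18.
Others report (5, 9, 5): truth gives 18, best alternative gives 18.
(Remaining 119 profiles checked similarly; truth is weakly best in each.)
In every case the truthful report is at least as good as any alternative, so it is a dominant strategy.

Yes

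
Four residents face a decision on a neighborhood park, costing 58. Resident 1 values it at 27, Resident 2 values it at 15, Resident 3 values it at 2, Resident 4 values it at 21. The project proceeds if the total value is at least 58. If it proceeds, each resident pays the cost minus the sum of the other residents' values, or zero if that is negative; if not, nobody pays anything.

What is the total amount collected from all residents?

42

Total value 65 ≥ cost 58, so it is built.
Resident 1: others sum to 38; max(0, 58 - 38) = 20.
Resident 2: others sum to 50; max(0, 58 - 50) = 8.
Resident 3: others sum to 63; max(0, 58 - 63) = 0.
Resident 4: others sum to 44; max(0, 58 - 44) = 14.
Total collected = 20 + 8 + 0 + 14 = 42.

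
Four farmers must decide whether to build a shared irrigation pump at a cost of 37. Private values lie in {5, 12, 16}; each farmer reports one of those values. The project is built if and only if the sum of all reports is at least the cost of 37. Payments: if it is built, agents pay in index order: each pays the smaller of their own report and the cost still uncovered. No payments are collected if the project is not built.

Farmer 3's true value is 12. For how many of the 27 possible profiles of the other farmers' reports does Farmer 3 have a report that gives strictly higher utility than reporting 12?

Others report (5, 12, 16): truth gives 0; report 5 gives 7 > 0. Violating.
Others report (5, 16, 12): truth gives 0; report 5 gives 7 > 0. Violating.
Others report (5, 16, 16): truth gives 0; report 5 gives 7 > 0. Violating.
Others report (12, 5, 16): truth gives 0; report 5 gives 7 > 0. Violating.
Others report (5, 5, 5): truth gives 0; no alternative beats it.
Others report (5, 5, 12): truth gives 0; no alternative beats it.
(Checking all 27 profiles: 14 have a profitable deviation, 13 do not.)

14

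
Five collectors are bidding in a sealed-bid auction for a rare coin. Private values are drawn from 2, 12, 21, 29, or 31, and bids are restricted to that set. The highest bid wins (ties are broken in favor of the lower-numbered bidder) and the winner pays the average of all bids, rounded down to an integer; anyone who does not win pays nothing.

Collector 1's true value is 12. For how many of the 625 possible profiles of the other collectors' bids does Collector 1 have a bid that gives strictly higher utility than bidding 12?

17

Others bid (2, 2, 2, 2): truth gives 8; bid 2 gives 10 > 8. Violating.
Others bid (2, 2, 2, 21): truth gives 0; bid 21 gives 3 > 0. Violating.
Others bid (2, 2, 12, 21): truth gives 0; bid 21 gives 1 > 0. Violating.
Others bid (2, 2, 21, 2): truth gives 0; bid 21 gives 3 > 0. Violating.
Others bid (2, 2, 2, 12): truth gives 6; no alternative beats it.
Others bid (2, 2, 2, 29): truth gives 0; no alternative beats it.
(Checking all 625 profiles: 17 have a profitable deviation, 608 do not.)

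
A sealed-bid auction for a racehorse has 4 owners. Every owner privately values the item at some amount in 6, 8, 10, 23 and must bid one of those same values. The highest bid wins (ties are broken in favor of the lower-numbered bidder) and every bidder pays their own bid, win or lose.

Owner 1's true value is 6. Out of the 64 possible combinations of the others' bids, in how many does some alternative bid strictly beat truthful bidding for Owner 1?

Others bid (6, 6, 8): truth gives -6; bid 8 gives -2 > -6. Violating.
Others bid (6, 6, 10): truth gives -6; bid 10 gives -4 > -6. Violating.
Others bid (6, 8, 6): truth gives -6; bid 8 gives -2 > -6. Violating.
Others bid (6, 8, 8): truth gives -6; bid 8 gives -2 > -6. Violating.
Others bid (6, 6, 6): truth gives 0; no alternative beats it.
Others bid (6, 6, 23): truth gives -6; no alternative beats it.
(Checking all 64 profiles: 26 have a profitable deviation, 38 do not.)

26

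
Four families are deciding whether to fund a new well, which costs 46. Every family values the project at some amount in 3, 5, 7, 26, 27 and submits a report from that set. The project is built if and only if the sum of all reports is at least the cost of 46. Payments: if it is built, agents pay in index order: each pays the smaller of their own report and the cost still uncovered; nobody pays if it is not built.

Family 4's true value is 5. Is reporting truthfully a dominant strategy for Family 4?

Yes

Check each profile of the others' reports and compare truth against every alternative report.
Others report (3, 26, 26): truth gives 5, best alternative gives 5.
Others report (3, 26, 27): truth gives 5, best alternative gives 5.
Others report (3, 27, 26): truth gives 5, best alternative gives 5.
Others report (3, 27, 27): truth gives 5, best alternative gives 5.
Others report (5, 26, 26): truth gives 5, best alternative gives 5.
Others report (5, 26, 27): truth gives 5, best alternative gives 5.
(Remaining 119 profiles checked similarly; truth is weakly best in each.)
In every case the truthful report is at least as good as any alternative, so it is a dominant strategy.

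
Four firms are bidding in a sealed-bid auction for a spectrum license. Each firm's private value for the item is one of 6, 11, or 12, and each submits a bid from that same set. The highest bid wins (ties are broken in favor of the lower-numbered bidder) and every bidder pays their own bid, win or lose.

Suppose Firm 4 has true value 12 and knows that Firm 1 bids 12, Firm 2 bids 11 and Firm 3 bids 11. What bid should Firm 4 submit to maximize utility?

Bid 6: loses but pays 6, utility -6.
Bid 11: loses but pays 11, utility -11.
Bid 12: loses but pays 12, utility -12.
The best choice is 6 with utility -6.

6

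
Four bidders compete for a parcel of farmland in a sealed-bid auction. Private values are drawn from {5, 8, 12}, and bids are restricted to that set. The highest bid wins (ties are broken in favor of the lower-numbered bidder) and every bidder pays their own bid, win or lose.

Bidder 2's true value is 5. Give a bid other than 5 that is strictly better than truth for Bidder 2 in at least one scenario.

8

Suppose Bidder 1 bids 5, Bidder 3 bids 5 and Bidder 4 bids 5.
Bid 5: loses but pays 5, utility -5.
Bid 8: wins, pays 8, utility 5 - 8 = -3.
So bidding 8 beats truth here (-3 > -5).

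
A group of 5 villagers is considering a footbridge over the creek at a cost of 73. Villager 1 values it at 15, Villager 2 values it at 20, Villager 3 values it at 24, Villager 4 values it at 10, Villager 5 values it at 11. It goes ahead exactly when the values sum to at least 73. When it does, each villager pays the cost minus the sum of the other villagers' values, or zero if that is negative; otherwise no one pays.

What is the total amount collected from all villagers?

45

Total value 80 ≥ cost 73, so it is built.
Villager 1: others sum to 65; max(0, 73 - 65) = 8.
Villager 2: others sum to 60; max(0, 73 - 60) = 13.
Villager 3: others sum to 56; max(0, 73 - 56) = 17.
Villager 4: others sum to 70; max(0, 73 - 70) = 3.
Villager 5: others sum to 69; max(0, 73 - 69) = 4.
Total collected = 8 + 13 + 17 + 3 + 4 = 45.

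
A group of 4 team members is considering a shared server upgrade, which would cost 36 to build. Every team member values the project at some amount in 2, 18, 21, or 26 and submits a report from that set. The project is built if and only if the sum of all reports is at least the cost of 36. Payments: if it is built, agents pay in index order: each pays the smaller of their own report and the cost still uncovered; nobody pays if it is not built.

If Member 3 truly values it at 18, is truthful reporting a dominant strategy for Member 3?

Consider the case where Member 1 reports 2, Member 2 reports 18 and Member 4 reports 18.
Truthful report 18: project built, pays 16, utility 18 - 16 = 2.
Report 2 instead: project built, pays 2, utility 18 - 2 = 16.
Since 16 > 2, reporting 2 is strictly better here, so truthful reporting is not dominant.

No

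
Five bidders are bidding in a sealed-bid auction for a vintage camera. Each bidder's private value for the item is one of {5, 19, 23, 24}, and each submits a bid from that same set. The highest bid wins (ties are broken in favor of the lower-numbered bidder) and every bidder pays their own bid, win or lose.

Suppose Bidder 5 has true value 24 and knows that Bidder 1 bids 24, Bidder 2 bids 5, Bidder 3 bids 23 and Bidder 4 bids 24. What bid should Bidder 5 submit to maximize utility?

Bid 5: loses but pays 5, utility -5.
Bid 19: loses but pays 19, utility -19.
Bid 23: loses but pays 23, utility -23.
Bid 24: loses but pays 24, utility -24.
The best choice is 5 with utility -5.

5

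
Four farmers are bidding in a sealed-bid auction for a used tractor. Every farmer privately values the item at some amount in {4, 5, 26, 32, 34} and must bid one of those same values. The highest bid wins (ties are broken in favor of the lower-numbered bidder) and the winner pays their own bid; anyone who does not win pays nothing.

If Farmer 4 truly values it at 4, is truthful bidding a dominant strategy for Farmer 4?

Yes

Check each profile of the others' bids and compare truth against every alternative bid.
Others bid (4, 4, 4): truth gives 0, best alternative gives -1.
Others bid (4, 4, 5): truth gives 0, best alternative gives 0.
Others bid (4, 4, 26): truth gives 0, best alternative gives 0.
Others bid (4, 4, 32): truth gives 0, best alternative gives 0.
Others bid (4, 4, 34): truth gives 0, best alternative gives 0.
Others bid (4, 5, 4): truth gives 0, best alternative gives 0.
(Remaining 119 profiles checked similarly; truth is weakly best in each.)
In every case the truthful bid is at least as good as any alternative, so it is a dominant strategy.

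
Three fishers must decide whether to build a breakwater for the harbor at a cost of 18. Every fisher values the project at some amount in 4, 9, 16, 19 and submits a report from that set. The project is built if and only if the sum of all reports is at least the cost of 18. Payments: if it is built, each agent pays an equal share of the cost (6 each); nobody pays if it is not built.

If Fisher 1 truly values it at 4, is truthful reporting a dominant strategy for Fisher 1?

Check each profile of the others' reports and compare truth against every alternative report.
Others report (4, 9): truth gives 0, best alternative gives -2.
Others report (9, 4): truth gives 0, best alternative gives -2.
Others report (4, 16): truth gives -2, best alternative gives -2.
Others report (4, 19): truth gives -2, best alternative gives -2.
Others report (9, 9): truth gives -2, best alternative gives -2.
Others report (9, 16): truth gives -2, best alternative gives -2.
(Remaining 10 profiles checked similarly; truth is weakly best in each.)
In every case the truthful report is at least as good as any alternative, so it is a dominant strategy.

Yes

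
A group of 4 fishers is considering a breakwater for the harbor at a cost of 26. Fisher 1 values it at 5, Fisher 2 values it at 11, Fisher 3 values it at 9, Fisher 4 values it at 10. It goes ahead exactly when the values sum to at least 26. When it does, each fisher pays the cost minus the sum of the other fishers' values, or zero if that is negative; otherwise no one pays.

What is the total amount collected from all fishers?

Total value 35 ≥ cost 26, so it is built.
Fisher 1: others sum to 30; max(0, 26 - 30) = 0.
Fisher 2: others sum to 24; max(0, 26 - 24) = 2.
Fisher 3: others sum to 26; max(0, 26 - 26) = 0.
Fisher 4: others sum to 25; max(0, 26 - 25) = 1.
Total collected = 0 + 2 + 0 + 1 = 3.

3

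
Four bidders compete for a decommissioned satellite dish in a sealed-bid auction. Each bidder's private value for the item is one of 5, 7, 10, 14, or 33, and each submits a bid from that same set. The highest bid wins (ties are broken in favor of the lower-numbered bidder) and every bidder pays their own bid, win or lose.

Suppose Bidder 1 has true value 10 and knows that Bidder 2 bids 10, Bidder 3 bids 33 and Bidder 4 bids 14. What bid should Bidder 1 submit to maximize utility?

Bid 5: loses but pays 5, utility -5.
Bid 7: loses but pays 7, utility -7.
Bid 10: loses but pays 10, utility -10.
Bid 14: loses but pays 14, utility -14.
Bid 33: wins, pays 33, utility 10 - 33 = -23.
The best choice is 5 with utility -5.

5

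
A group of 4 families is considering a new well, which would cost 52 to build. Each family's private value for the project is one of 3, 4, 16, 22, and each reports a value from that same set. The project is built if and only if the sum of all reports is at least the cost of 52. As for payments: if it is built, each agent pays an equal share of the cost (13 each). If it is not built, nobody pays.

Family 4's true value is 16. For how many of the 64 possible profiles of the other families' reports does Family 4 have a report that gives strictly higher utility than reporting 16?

6

Others report (3, 16, 16): truth gives 0; report 22 gives 3 > 0. Violating.
Others report (4, 4, 22): truth gives 0; report 22 gives 3 > 0. Violating.
Others report (4, 22, 4): truth gives 0; report 22 gives 3 > 0. Violating.
Others report (16, 3, 16): truth gives 0; report 22 gives 3 > 0. Violating.
Others report (3, 3, 3): truth gives 0; no alternative beats it.
Others report (3, 3, 4): truth gives 0; no alternative beats it.
(Checking all 64 profiles: 6 have a profitable deviation, 58 do not.)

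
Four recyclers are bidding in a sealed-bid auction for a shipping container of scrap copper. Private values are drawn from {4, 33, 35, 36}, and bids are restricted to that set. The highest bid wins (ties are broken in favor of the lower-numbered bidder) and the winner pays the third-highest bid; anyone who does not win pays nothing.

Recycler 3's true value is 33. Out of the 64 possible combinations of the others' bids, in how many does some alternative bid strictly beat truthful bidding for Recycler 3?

6

Others bid (4, 4, 35): truth gives 0; bid 35 gives 29 > 0. Violating.
Others bid (4, 4, 36): truth gives 0; bid 36 gives 29 > 0. Violating.
Others bid (4, 33, 4): truth gives 0; bid 35 gives 29 > 0. Violating.
Others bid (4, 35, 4): truth gives 0; bid 36 gives 29 > 0. Violating.
Others bid (4, 4, 4): truth gives 29; no alternative beats it.
Others bid (4, 4, 33): truth gives 29; no alternative beats it.
(Checking all 64 profiles: 6 have a profitable deviation, 58 do not.)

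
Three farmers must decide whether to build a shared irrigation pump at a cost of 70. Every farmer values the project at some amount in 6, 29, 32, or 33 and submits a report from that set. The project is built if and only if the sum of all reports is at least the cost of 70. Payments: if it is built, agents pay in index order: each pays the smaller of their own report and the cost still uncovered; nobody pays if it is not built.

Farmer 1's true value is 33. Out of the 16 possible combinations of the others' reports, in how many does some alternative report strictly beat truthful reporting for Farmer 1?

Others report (6, 32): truth gives 0; report 32 gives 1 > 0. Violating.
Others report (6, 33): truth gives 0; report 32 gives 1 > 0. Violating.
Others report (29, 29): truth gives 0; report 29 gives 4 > 0. Violating.
Others report (29, 32): truth gives 0; report 29 gives 4 > 0. Violating.
Others report (6, 6): truth gives 0; no alternative beats it.
Others report (6, 29): truth gives 0; no alternative beats it.
(Checking all 16 profiles: 13 have a profitable deviation, 3 do not.)

13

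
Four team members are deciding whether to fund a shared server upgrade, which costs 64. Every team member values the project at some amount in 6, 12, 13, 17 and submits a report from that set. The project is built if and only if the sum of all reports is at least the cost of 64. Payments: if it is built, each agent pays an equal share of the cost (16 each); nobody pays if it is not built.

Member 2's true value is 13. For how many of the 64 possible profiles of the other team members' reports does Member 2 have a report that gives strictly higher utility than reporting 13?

Others report (17, 17, 17): truth gives -3; report 6 gives 0 > -3. Violating.
Others report (6, 6, 6): truth gives 0; no alternative beats it.
Others report (6, 6, 12): truth gives 0; no alternative beats it.
(Checking all 64 profiles: 1 has a profitable deviation, 63 do not.)

1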